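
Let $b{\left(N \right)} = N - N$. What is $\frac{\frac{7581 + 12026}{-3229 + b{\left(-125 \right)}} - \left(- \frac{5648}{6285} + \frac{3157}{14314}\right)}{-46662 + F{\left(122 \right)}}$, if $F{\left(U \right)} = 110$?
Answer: $\frac{1566933113947}{13522988667943920} \approx 0.00011587$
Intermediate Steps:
$b{\left(N \right)} = 0$
$\frac{\frac{7581 + 12026}{-3229 + b{\left(-125 \right)}} - \left(- \frac{5648}{6285} + \frac{3157}{14314}\right)}{-46662 + F{\left(122 \right)}} = \frac{\frac{7581 + 12026}{-3229 + 0} - \left(- \frac{5648}{6285} + \frac{3157}{14314}\right)}{-46662 + 110} = \frac{\frac{19607}{-3229} - - \frac{61003727}{89963490}}{-46552} = \left(19607 \left(- \frac{1}{3229}\right) + \left(- \frac{3157}{14314} + \frac{5648}{6285}\right)\right) \left(- \frac{1}{46552}\right) = \left(- \frac{19607}{3229} + \frac{61003727}{89963490}\right) \left(- \frac{1}{46552}\right) = \left(- \frac{1566933113947}{290492109210}\right) \left(- \frac{1}{46552}\right) = \frac{1566933113947}{13522988667943920}$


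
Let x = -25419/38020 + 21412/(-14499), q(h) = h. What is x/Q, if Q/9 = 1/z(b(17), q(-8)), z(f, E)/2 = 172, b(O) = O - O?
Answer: -101706551606/1240316955 ≈ -82.000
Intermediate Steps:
b(O) = 0
z(f, E) = 344 (z(f, E) = 2*172 = 344)
x = -1182634321/551251980 (x = -25419*1/38020 + 21412*(-1/14499) = -25419/38020 - 21412/14499 = -1182634321/551251980 ≈ -2.1454)
Q = 9/344 ≈ 0.026163
x/Q = -1182634321/(551251980*9/344) = -1182634321/551251980*344/9 = -101706551606/1240316955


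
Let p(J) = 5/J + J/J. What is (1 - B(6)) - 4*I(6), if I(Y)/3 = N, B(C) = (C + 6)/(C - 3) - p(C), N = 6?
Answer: -439/6 ≈ -73.167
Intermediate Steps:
p(J) = 1 + 5/J (p(J) = 5/J + 1 = 1 + 5/J)
B(C) = (6 + C)/(-3 + C) - (5 + C)/C (B(C) = (C + 6)/(C - 3) - (5 + C)/C = (6 + C)/(-3 + C) - (5 + C)/C)
I(Y) = 18 (I(Y) = 3*6 = 18)
(1 - B(6)) - 4*I(6) = (1 - (15 + 4*6)/(6*(-3 + 6))) - 4*18 = (1 - (15 + 24)/(6*3)) - 72 = (1 - 39/(6*3)) - 72 = (1 - 1*13/6) - 72 = (1 - 13/6) - 72 = -7/6 - 72 = -439/6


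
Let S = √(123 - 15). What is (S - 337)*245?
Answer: -82565 + 1470*√3 ≈ -80019.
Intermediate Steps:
S = 6*√3 (S = √108 = 6*√3 ≈ 10.392)
(S - 337)*245 = (6*√3 - 337)*245 = (-337 + 6*√3)*245 = -82565 + 1470*√3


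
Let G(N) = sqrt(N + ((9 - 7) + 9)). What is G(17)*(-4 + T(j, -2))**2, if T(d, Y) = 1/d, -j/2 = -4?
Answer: 961*sqrt(7)/32 ≈ 79.455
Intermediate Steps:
j = 8 (j = -2*(-4) = 8)
G(N) = sqrt(11 + N) (G(N) = sqrt(N + (2 + 9)) = sqrt(N + 11) = sqrt(11 + N))
G(17)*(-4 + T(j, -2))**2 = sqrt(11 + 17)*(-4 + 1/8)**2 = sqrt(28)*(-4 + 1/8)**2 = (2*sqrt(7))*(-31/8)**2 = (2*sqrt(7))*(961/64) = 961*sqrt(7)/32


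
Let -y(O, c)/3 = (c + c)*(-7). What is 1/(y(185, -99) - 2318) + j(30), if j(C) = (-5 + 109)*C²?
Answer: 606153599/6476 ≈ 93600.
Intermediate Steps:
y(O, c) = 42*c (y(O, c) = -3*(c + c)*(-7) = -3*2*c*(-7) = -(-42)*c = 42*c)
j(C) = 104*C²
1/(y(185, -99) - 2318) + j(30) = 1/(42*(-99) - 2318) + 104*30² = 1/(-4158 - 2318) + 104*900 = 1/(-6476) + 93600 = -1/6476 + 93600 = 606153599/6476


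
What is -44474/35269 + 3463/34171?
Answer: -1397584507/1205176999 ≈ -1.1597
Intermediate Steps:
-44474/35269 + 3463/34171 = -1397584507/1205176999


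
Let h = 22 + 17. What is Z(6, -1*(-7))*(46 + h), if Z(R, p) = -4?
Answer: -340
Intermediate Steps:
h = 39
Z(6, -1*(-7))*(46 + h) = -4*(46 + 39) = -4*85 = -340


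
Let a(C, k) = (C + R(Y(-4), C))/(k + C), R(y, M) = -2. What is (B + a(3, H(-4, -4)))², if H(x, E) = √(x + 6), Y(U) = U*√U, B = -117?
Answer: 665858/49 + 1632*√2/49 ≈ 13636.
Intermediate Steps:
Y(U) = U^(3/2)
H(x, E) = √(6 + x)
a(C, k) = (-2 + C)/(C + k) (a(C, k) = (C - 2)/(k + C) = (-2 + C)/(C + k))
(B + a(3, H(-4, -4)))² = (-117 + (-2 + 3)/(3 + √(6 - 4)))² = (-117 + 1/(3 + √2))²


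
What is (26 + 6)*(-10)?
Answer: -320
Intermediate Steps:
(26 + 6)*(-10) = 32*(-10) = -320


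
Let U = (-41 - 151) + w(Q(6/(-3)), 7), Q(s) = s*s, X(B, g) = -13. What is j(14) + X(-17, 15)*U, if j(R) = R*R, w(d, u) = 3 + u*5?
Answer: 2198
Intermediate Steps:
Q(s) = s²
w(d, u) = 3 + 5*u
j(R) = R²
U = -154 (U = (-41 - 151) + (3 + 5*7) = -192 + (3 + 35) = -192 + 38 = -154)
j(14) + X(-17, 15)*U = 14² - 13*(-154) = 196 + 2002 = 2198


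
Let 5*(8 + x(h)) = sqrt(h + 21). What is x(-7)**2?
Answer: (40 - sqrt(14))**2/25 ≈ 52.587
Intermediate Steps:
x(h) = -8 + sqrt(21 + h)/5 (x(h) = -8 + sqrt(h + 21)/5 = -8 + sqrt(21 + h)/5)
x(-7)**2 = (-8 + sqrt(21 - 7)/5)**2 = (-8 + sqrt(14)/5)**2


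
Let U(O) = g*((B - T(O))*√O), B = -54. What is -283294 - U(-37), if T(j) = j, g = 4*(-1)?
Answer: -283294 - 68*I*√37 ≈ -2.8329e+5 - 413.63*I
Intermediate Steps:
g = -4
U(O) = -4*√O*(-54 - O) (U(O) = -4*(-54 - O)*√O = -4*√O*(-54 - O))
-283294 - U(-37) = -283294 - 4*√(-37)*(54 - 37) = -283294 - 4*I*√37*17 = -283294 - 68*I*√37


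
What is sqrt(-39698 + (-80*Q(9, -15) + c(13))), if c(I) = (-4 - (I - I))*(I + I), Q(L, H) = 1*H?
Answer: I*sqrt(38602) ≈ 196.47*I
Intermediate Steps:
Q(L, H) = H
c(I) = -8*I (c(I) = (-4 - 1*0)*(2*I) = (-4 + 0)*(2*I) = -8*I)
sqrt(-39698 + (-80*Q(9, -15) + c(13))) = sqrt(-39698 + (-80*(-15) - 8*13)) = sqrt(-39698 + (1200 - 104)) = sqrt(-39698 + 1096) = sqrt(-38602) = I*sqrt(38602)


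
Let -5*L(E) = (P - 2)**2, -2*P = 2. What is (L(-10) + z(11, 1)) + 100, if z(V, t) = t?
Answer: 496/5 ≈ 99.200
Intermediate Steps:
P = -1 (P = -1/2*2 = -1)
L(E) = -9/5 (L(E) = -(-1 - 2)**2/5 = -1/5*(-3)**2 = -1/5*9 = -9/5)
(L(-10) + z(11, 1)) + 100 = (-9/5 + 1) + 100 = -4/5 + 100 = 496/5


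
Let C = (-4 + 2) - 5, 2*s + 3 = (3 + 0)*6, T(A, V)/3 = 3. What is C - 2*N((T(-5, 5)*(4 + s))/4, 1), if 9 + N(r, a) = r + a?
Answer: -171/4 ≈ -42.750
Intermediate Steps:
T(A, V) = 9 (T(A, V) = 3*3 = 9)
s = 15/2 (s = -3/2 + ((3 + 0)*6)/2 = -3/2 + (3*6)/2 = -3/2 + (½)*18 = -3/2 + 9 = 15/2 ≈ 7.5000)
C = -7 (C = -2 - 5 = -7)
N(r, a) = -9 + a + r (N(r, a) = -9 + (r + a) = -9 + (a + r) = -9 + a + r)
C - 2*N((T(-5, 5)*(4 + s))/4, 1) = -7 - 2*(-9 + 1 + (9*(4 + 15/2))/4) = -7 - 2*(-9 + 1 + (9*(23/2))*(¼)) = -7 - 2*(-9 + 1 + (207/2)*(¼)) = -7 - 2*(-9 + 1 + 207/8) = -7 - 2*143/8 = -7 - 143/4 = -171/4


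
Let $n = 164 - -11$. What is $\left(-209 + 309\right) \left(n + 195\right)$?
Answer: $37000$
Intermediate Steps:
$n = 175$ ($n = 164 + 11 = 175$)
$\left(-209 + 309\right) \left(n + 195\right) = \left(-209 + 309\right) \left(175 + 195\right) = 100 \cdot 370 = 37000$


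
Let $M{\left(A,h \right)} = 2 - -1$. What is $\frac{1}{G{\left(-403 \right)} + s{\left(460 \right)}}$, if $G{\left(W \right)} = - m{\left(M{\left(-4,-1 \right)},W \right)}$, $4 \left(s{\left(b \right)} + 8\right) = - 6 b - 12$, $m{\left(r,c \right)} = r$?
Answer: $- \frac{1}{704} \approx -0.0014205$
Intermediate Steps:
$M{\left(A,h \right)} = 3$ ($M{\left(A,h \right)} = 2 + 1 = 3$)
$s{\left(b \right)} = -11 - \frac{3 b}{2}$ ($s{\left(b \right)} = -8 + \frac{- 6 b - 12}{4} = -8 + \frac{-12 - 6 b}{4} = -8 - \left(3 + \frac{3 b}{2}\right) = -11 - \frac{3 b}{2}$)
$G{\left(W \right)} = -3$ ($G{\left(W \right)} = \left(-1\right) 3 = -3$)
$\frac{1}{G{\left(-403 \right)} + s{\left(460 \right)}} = \frac{1}{-3 - 701} = \frac{1}{-704} = - \frac{1}{704}$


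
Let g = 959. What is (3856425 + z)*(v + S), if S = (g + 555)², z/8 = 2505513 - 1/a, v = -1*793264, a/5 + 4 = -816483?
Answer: 146254326885861024636/4082435 ≈ 3.5825e+13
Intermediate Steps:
a = -4082435 (a = -20 + 5*(-816483) = -20 - 4082415 = -4082435)
v = -793264
z = 81828751713248/4082435 (z = 8*(2505513 - 1/(-4082435)) = 8*(2505513 - 1*(-1/4082435)) = 8*(2505513 + 1/4082435) = 8*(10228593964156/4082435) = 81828751713248/4082435 ≈ 2.0044e+7)
S = 2292196 (S = (959 + 555)² = 1514² = 2292196)
(3856425 + z)*(v + S) = (3856425 + 81828751713248/4082435)*(-793264 + 2292196) = (97572356108123/4082435)*1498932 = 146254326885861024636/4082435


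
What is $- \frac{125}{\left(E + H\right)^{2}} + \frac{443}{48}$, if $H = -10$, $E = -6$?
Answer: $\frac{6713}{768} \approx 8.7409$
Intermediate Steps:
$- \frac{125}{\left(E + H\right)^{2}} + \frac{443}{48} = - \frac{125}{\left(-6 - 10\right)^{2}} + \frac{443}{48} = - \frac{125}{\left(-16\right)^{2}} + 443 \cdot \frac{1}{48} = - \frac{125}{256} + \frac{443}{48} = \frac{6713}{768}$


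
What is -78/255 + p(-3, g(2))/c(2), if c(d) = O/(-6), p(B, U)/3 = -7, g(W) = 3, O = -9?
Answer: -1216/85 ≈ -14.306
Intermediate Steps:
p(B, U) = -21 (p(B, U) = 3*(-7) = -21)
c(d) = 3/2 (c(d) = -9/(-6) = -9*(-⅙) = 3/2)
-78/255 + p(-3, g(2))/c(2) = -78/255 - 21/3/2 = -78*1/255 - 21*⅔ = -26/85 - 14 = -1216/85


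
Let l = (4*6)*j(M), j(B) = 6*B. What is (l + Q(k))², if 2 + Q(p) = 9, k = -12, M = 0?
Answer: 49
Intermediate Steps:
Q(p) = 7 (Q(p) = -2 + 9 = 7)
l = 0 (l = (4*6)*(6*0) = 24*0 = 0)
(l + Q(k))² = (0 + 7)² = 7² = 49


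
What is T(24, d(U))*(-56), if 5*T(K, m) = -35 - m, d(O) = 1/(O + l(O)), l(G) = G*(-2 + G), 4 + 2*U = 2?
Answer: 1988/5 ≈ 397.60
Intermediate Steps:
U = -1 (U = -2 + (½)*2 = -2 + 1 = -1)
d(O) = 1/(O + O*(-2 + O))
T(K, m) = -7 - m/5 (T(K, m) = (-35 - m)/5 = -7 - m/5)
T(24, d(U))*(-56) = (-7 - 1/(5*(-1)*(-1 - 1)))*(-56) = (-7 - (-1)/(5*(-2)))*(-56) = (-7 - (-1)*(-1)/(5*2))*(-56) = (-7 - ⅕*½)*(-56) = (-7 - ⅒)*(-56) = -71/10*(-56) = 1988/5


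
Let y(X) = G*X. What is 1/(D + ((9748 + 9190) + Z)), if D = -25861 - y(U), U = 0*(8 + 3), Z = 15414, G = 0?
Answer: 1/8491 ≈ 0.00011777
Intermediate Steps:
U = 0 (U = 0*11 = 0)
y(X) = 0 (y(X) = 0*X = 0)
D = -25861 (D = -25861 - 1*0 = -25861 + 0 = -25861)
1/(D + ((9748 + 9190) + Z)) = 1/(-25861 + ((9748 + 9190) + 15414)) = 1/(-25861 + (18938 + 15414)) = 1/(-25861 + 34352) = 1/8491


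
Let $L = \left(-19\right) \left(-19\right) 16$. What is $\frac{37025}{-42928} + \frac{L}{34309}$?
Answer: $- \frac{1022338597}{1472816752} \approx -0.69414$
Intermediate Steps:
$L = 5776$ ($L = 361 \cdot 16 = 5776$)
$\frac{37025}{-42928} + \frac{L}{34309} = \frac{37025}{-42928} + \frac{5776}{34309} = 37025 \left(- \frac{1}{42928}\right) + 5776 \cdot \frac{1}{34309} = - \frac{37025}{42928} + \frac{5776}{34309} = - \frac{1022338597}{1472816752}$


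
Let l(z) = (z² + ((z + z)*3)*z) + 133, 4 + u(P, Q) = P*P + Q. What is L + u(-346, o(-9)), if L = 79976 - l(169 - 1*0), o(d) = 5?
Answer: -367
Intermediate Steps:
u(P, Q) = -4 + Q + P² (u(P, Q) = -4 + (P*P + Q) = -4 + (P² + Q) = -4 + (Q + P²) = -4 + Q + P²)
l(z) = 133 + 7*z² (l(z) = (z² + ((2*z)*3)*z) + 133 = (z² + (6*z)*z) + 133 = (z² + 6*z²) + 133 = 7*z² + 133 = 133 + 7*z²)
L = -120084 (L = 79976 - (133 + 7*(169 - 1*0)²) = 79976 - (133 + 7*(169 + 0)²) = 79976 - (133 + 7*169²) = 79976 - (133 + 7*28561) = 79976 - (133 + 199927) = 79976 - 1*200060 = 79976 - 200060 = -120084)
L + u(-346, o(-9)) = -120084 + (-4 + 5 + (-346)²) = -120084 + (-4 + 5 + 119716) = -120084 + 119717 = -367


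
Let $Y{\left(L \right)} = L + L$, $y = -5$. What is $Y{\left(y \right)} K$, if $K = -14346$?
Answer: $143460$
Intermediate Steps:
$Y{\left(L \right)} = 2 L$
$Y{\left(y \right)} K = 2 \left(-5\right) \left(-14346\right) = \left(-10\right) \left(-14346\right) = 143460$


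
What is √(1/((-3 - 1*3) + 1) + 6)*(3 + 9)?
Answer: 12*√145/5 ≈ 28.900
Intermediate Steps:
√(1/((-3 - 1*3) + 1) + 6)*(3 + 9) = √(1/((-3 - 3) + 1) + 6)*12 = √(1/(-6 + 1) + 6)*12 = √(1/(-5) + 6)*12 = √(-⅕ + 6)*12 = √(29/5)*12 = (√145/5)*12 = 12*√145/5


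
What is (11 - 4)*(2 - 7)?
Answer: -35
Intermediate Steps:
(11 - 4)*(2 - 7) = 7*(-5) = -35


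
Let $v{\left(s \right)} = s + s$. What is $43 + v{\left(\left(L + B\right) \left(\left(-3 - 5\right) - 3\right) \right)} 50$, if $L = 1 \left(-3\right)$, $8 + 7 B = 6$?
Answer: $\frac{25601}{7} \approx 3657.3$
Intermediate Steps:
$B = - \frac{2}{7}$ ($B = - \frac{8}{7} + \frac{1}{7} \cdot 6 = - \frac{8}{7} + \frac{6}{7} = - \frac{2}{7} \approx -0.28571$)
$L = -3$
$v{\left(s \right)} = 2 s$
$43 + v{\left(\left(L + B\right) \left(\left(-3 - 5\right) - 3\right) \right)} 50 = 43 + 2 \left(-3 - \frac{2}{7}\right) \left(\left(-3 - 5\right) - 3\right) 50 = 43 + 2 \left(- \frac{23 \left(-8 - 3\right)}{7}\right) 50 = 43 + 2 \left(\left(- \frac{23}{7}\right) \left(-11\right)\right) 50 = 43 + 2 \cdot \frac{253}{7} \cdot 50 = 43 + \frac{506}{7} \cdot 50 = 43 + \frac{25300}{7} = \frac{25601}{7}$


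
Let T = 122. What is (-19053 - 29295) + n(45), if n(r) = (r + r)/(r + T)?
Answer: -8074026/167 ≈ -48347.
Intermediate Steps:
n(r) = 2*r/(122 + r) (n(r) = (r + r)/(r + 122) = (2*r)/(122 + r) = 2*r/(122 + r))
(-19053 - 29295) + n(45) = (-19053 - 29295) + 2*45/(122 + 45) = -48348 + 2*45/167 = -48348 + 2*45*(1/167) = -48348 + 90/167 = -8074026/167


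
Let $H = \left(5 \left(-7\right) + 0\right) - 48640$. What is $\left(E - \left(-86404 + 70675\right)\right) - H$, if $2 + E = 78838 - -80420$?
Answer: $223660$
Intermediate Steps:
$E = 159256$ ($E = -2 + \left(78838 - -80420\right) = -2 + \left(78838 + 80420\right) = -2 + 159258 = 159256$)
$H = -48675$ ($H = \left(-35 + 0\right) - 48640 = -35 - 48640 = -48675$)
$\left(E - \left(-86404 + 70675\right)\right) - H = \left(159256 - \left(-86404 + 70675\right)\right) - -48675 = \left(159256 - -15729\right) + 48675 = \left(159256 + 15729\right) + 48675 = 174985 + 48675 = 223660$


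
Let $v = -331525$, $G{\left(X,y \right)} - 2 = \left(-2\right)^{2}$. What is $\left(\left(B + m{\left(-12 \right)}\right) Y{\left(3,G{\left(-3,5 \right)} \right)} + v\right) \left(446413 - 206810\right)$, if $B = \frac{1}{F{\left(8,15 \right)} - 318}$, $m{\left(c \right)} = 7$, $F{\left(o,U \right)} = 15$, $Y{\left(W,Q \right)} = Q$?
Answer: $- \frac{8021856925355}{101} \approx -7.9424 \cdot 10^{10}$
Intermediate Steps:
$G{\left(X,y \right)} = 6$ ($G{\left(X,y \right)} = 2 + \left(-2\right)^{2} = 2 + 4 = 6$)
$B = - \frac{1}{303}$ ($B = \frac{1}{15 - 318} = \frac{1}{-303} = - \frac{1}{303} \approx -0.0033003$)
$\left(\left(B + m{\left(-12 \right)}\right) Y{\left(3,G{\left(-3,5 \right)} \right)} + v\right) \left(446413 - 206810\right) = \left(\left(- \frac{1}{303} + 7\right) 6 - 331525\right) \left(446413 - 206810\right) = \left(\frac{2120}{303} \cdot 6 - 331525\right) 239603 = \left(\frac{4240}{101} - 331525\right) 239603 = \left(- \frac{33479785}{101}\right) 239603 = - \frac{8021856925355}{101}$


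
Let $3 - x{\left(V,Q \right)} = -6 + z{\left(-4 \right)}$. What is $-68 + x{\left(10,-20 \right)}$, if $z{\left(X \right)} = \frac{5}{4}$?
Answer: $- \frac{241}{4} \approx -60.25$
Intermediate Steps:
$z{\left(X \right)} = \frac{5}{4}$ ($z{\left(X \right)} = 5 \cdot \frac{1}{4} = \frac{5}{4}$)
$x{\left(V,Q \right)} = \frac{31}{4}$ ($x{\left(V,Q \right)} = 3 - \left(-6 + \frac{5}{4}\right) = 3 - - \frac{19}{4} = 3 + \frac{19}{4} = \frac{31}{4}$)
$-68 + x{\left(10,-20 \right)} = -68 + \frac{31}{4} = - \frac{241}{4}$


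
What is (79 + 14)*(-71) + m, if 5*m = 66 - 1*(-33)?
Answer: -32916/5 ≈ -6583.2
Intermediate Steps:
m = 99/5 (m = (66 - 1*(-33))/5 = (66 + 33)/5 = (⅕)*99 = 99/5 ≈ 19.800)
(79 + 14)*(-71) + m = (79 + 14)*(-71) + 99/5 = 93*(-71) + 99/5 = -6603 + 99/5 = -32916/5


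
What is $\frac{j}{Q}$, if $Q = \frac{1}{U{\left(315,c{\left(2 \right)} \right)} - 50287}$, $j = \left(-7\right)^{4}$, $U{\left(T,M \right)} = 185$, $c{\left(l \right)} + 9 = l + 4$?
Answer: $-120294902$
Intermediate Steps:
$c{\left(l \right)} = -5 + l$ ($c{\left(l \right)} = -9 + \left(l + 4\right) = -9 + \left(4 + l\right) = -5 + l$)
$j = 2401$
$Q = - \frac{1}{50102}$ ($Q = \frac{1}{185 - 50287} = \frac{1}{-50102} = - \frac{1}{50102} \approx -1.9959 \cdot 10^{-5}$)
$\frac{j}{Q} = \frac{2401}{- \frac{1}{50102}} = 2401 \left(-50102\right) = -120294902$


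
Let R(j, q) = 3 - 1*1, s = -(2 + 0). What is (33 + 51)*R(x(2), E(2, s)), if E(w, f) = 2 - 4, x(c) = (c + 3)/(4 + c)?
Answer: 168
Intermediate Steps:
x(c) = (3 + c)/(4 + c)
s = -2 (s = -1*2 = -2)
E(w, f) = -2
R(j, q) = 2 (R(j, q) = 3 - 1 = 2)
(33 + 51)*R(x(2), E(2, s)) = (33 + 51)*2 = 84*2 = 168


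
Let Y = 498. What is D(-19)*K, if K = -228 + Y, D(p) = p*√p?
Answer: -5130*I*√19 ≈ -22361.0*I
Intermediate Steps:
D(p) = p^(3/2)
K = 270 (K = -228 + 498 = 270)
D(-19)*K = (-19)^(3/2)*270 = -19*I*√19*270 = -5130*I*√19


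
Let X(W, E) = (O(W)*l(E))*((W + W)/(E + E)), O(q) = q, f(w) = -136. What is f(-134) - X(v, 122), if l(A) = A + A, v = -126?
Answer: -31888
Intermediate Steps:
l(A) = 2*A
X(W, E) = 2*W² (X(W, E) = (W*(2*E))*((W + W)/(E + E)) = (2*E*W)*((2*W)/((2*E))) = (2*E*W)*((2*W)*(1/(2*E))) = (2*E*W)*(W/E) = 2*W²)
f(-134) - X(v, 122) = -136 - 2*(-126)² = -136 - 2*15876 = -136 - 1*31752 = -136 - 31752 = -31888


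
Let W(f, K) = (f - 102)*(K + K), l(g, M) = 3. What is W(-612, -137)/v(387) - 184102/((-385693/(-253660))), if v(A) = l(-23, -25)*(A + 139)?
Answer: -1115394863382/9221569 ≈ -1.2096e+5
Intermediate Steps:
W(f, K) = 2*K*(-102 + f) (W(f, K) = (-102 + f)*(2*K) = 2*K*(-102 + f))
v(A) = 417 + 3*A (v(A) = 3*(A + 139) = 3*(139 + A) = 417 + 3*A)
W(-612, -137)/v(387) - 184102/((-385693/(-253660))) = (2*(-137)*(-102 - 612))/(417 + 3*387) - 184102/((-385693/(-253660))) = (2*(-137)*(-714))/(417 + 1161) - 184102/((-385693*(-1/253660))) = 195636/1578 - 184102/35063/23060 = 195636*(1/1578) - 184102*23060/35063 = 32606/263 - 4245392120/35063 = -1115394863382/9221569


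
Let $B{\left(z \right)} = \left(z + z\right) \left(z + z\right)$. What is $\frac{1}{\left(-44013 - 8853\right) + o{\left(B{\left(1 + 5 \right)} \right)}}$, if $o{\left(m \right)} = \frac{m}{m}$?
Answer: $- \frac{1}{52865} \approx -1.8916 \cdot 10^{-5}$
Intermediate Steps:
$B{\left(z \right)} = 4 z^{2}$ ($B{\left(z \right)} = 2 z 2 z = 4 z^{2}$)
$o{\left(m \right)} = 1$
$\frac{1}{\left(-44013 - 8853\right) + o{\left(B{\left(1 + 5 \right)} \right)}} = \frac{1}{\left(-44013 - 8853\right) + 1} = \frac{1}{-52866 + 1} = \frac{1}{-52865} = - \frac{1}{52865}$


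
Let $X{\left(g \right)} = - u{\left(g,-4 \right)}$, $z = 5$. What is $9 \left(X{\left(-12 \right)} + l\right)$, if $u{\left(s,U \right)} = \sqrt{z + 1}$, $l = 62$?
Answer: $558 - 9 \sqrt{6} \approx 535.96$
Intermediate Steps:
$u{\left(s,U \right)} = \sqrt{6}$ ($u{\left(s,U \right)} = \sqrt{5 + 1} = \sqrt{6}$)
$X{\left(g \right)} = - \sqrt{6}$
$9 \left(X{\left(-12 \right)} + l\right) = 9 \left(- \sqrt{6} + 62\right) = 9 \left(62 - \sqrt{6}\right) = 558 - 9 \sqrt{6}$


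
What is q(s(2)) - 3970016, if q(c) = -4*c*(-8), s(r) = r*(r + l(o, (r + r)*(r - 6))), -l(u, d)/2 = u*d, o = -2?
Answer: -3973984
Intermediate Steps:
l(u, d) = -2*d*u (l(u, d) = -2*u*d = -2*d*u)
s(r) = r*(r + 8*r*(-6 + r)) (s(r) = r*(r - 2*(r + r)*(r - 6)*(-2)) = r*(r - 2*(2*r)*(-6 + r)*(-2)) = r*(r - 2*2*r*(-6 + r)*(-2)) = r*(r + 8*r*(-6 + r)))
q(c) = 32*c
q(s(2)) - 3970016 = 32*(2**2*(-47 + 8*2)) - 3970016 = 32*(4*(-47 + 16)) - 3970016 = 32*(4*(-31)) - 3970016 = 32*(-124) - 3970016 = -3968 - 3970016 = -3973984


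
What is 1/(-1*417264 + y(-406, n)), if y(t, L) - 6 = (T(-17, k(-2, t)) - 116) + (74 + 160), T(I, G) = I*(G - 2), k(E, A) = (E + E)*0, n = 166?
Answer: -1/417106 ≈ -2.3975e-6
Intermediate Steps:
k(E, A) = 0 (k(E, A) = (2*E)*0 = 0)
T(I, G) = I*(-2 + G)
y(t, L) = 158 (y(t, L) = 6 + ((-17*(-2 + 0) - 116) + (74 + 160)) = 6 + ((-17*(-2) - 116) + 234) = 6 + ((34 - 116) + 234) = 6 + (-82 + 234) = 6 + 152 = 158)
1/(-1*417264 + y(-406, n)) = 1/(-1*417264 + 158) = 1/(-417264 + 158) = 1/(-417106) = -1/417106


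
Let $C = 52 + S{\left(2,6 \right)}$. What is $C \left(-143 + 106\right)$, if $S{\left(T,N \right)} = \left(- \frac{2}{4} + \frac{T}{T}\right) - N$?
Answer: $- \frac{3441}{2} \approx -1720.5$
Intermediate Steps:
$S{\left(T,N \right)} = \frac{1}{2} - N$ ($S{\left(T,N \right)} = \left(\left(-2\right) \frac{1}{4} + 1\right) - N = \left(- \frac{1}{2} + 1\right) - N = \frac{1}{2} - N$)
$C = \frac{93}{2}$ ($C = 52 + \left(\frac{1}{2} - 6\right) = 52 - \frac{11}{2} = \frac{93}{2} \approx 46.5$)
$C \left(-143 + 106\right) = \frac{93 \left(-143 + 106\right)}{2} = \frac{93}{2} \left(-37\right) = - \frac{3441}{2}$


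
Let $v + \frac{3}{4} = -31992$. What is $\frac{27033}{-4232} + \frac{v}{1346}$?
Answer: $- \frac{21472467}{712034} \approx -30.157$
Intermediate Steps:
$v = - \frac{127971}{4}$ ($v = - \frac{3}{4} - 31992 = - \frac{127971}{4} \approx -31993.0$)
$\frac{27033}{-4232} + \frac{v}{1346} = \frac{27033}{-4232} - \frac{127971}{4 \cdot 1346} = 27033 \left(- \frac{1}{4232}\right) - \frac{127971}{5384} = - \frac{27033}{4232} - \frac{127971}{5384} = - \frac{21472467}{712034}$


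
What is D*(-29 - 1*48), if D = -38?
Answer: 2926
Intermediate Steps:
D*(-29 - 1*48) = -38*(-29 - 1*48) = -38*(-29 - 48) = -38*(-77) = 2926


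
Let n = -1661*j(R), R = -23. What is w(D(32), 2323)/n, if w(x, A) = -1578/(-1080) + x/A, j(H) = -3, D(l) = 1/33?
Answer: 6720499/22919507820 ≈ 0.00029322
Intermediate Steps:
D(l) = 1/33
w(x, A) = 263/180 + x/A (w(x, A) = -1578*(-1/1080) + x/A = 263/180 + x/A)
n = 4983 (n = -1661*(-3) = 4983)
w(D(32), 2323)/n = (263/180 + (1/33)/2323)/4983 = (263/180 + (1/33)*(1/2323))*(1/4983) = (263/180 + 1/76659)*(1/4983) = (6720499/4599540)*(1/4983) = 6720499/22919507820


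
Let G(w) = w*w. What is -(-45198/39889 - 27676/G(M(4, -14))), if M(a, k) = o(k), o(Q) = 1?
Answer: 1104013162/39889 ≈ 27677.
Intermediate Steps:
M(a, k) = 1
G(w) = w**2
-(-45198/39889 - 27676/G(M(4, -14))) = -(-45198/39889 - 27676/(1**2)) = -(-45198*1/39889 - 27676/1) = -(-45198/39889 - 27676*1) = -(-45198/39889 - 27676) = -1*(-1104013162/39889) = 1104013162/39889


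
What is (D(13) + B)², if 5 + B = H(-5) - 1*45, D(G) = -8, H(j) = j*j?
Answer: 1089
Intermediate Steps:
H(j) = j²
B = -25 (B = -5 + ((-5)² - 1*45) = -5 + (25 - 45) = -5 - 20 = -25)
(D(13) + B)² = (-8 - 25)² = (-33)² = 1089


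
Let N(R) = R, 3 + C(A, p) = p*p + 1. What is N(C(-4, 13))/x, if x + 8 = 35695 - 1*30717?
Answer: 167/4970 ≈ 0.033602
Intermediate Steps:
C(A, p) = -2 + p² (C(A, p) = -3 + (p*p + 1) = -3 + (p² + 1) = -3 + (1 + p²) = -2 + p²)
x = 4970 (x = -8 + (35695 - 1*30717) = -8 + (35695 - 30717) = -8 + 4978 = 4970)
N(C(-4, 13))/x = (-2 + 13²)/4970 = (-2 + 169)*(1/4970) = 167*(1/4970) = 167/4970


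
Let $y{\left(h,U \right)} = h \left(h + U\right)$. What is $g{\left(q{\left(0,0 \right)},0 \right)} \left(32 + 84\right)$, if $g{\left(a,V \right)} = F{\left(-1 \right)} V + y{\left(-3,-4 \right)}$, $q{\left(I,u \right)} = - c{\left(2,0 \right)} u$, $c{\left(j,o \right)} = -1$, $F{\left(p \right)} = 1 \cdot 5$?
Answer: $2436$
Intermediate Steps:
$F{\left(p \right)} = 5$
$q{\left(I,u \right)} = u$ ($q{\left(I,u \right)} = \left(-1\right) \left(-1\right) u = 1 u = u$)
$y{\left(h,U \right)} = h \left(U + h\right)$
$g{\left(a,V \right)} = 21 + 5 V$ ($g{\left(a,V \right)} = 5 V - 3 \left(-4 - 3\right) = 5 V - -21 = 5 V + 21 = 21 + 5 V$)
$g{\left(q{\left(0,0 \right)},0 \right)} \left(32 + 84\right) = \left(21 + 5 \cdot 0\right) \left(32 + 84\right) = \left(21 + 0\right) 116 = 21 \cdot 116 = 2436$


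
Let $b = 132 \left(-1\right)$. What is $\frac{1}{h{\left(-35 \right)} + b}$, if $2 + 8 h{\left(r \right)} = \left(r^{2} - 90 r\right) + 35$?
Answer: $\frac{1}{419} \approx 0.0023866$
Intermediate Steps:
$b = -132$
$h{\left(r \right)} = \frac{33}{8} - \frac{45 r}{4} + \frac{r^{2}}{8}$ ($h{\left(r \right)} = - \frac{1}{4} + \frac{\left(r^{2} - 90 r\right) + 35}{8} = - \frac{1}{4} + \frac{35 + r^{2} - 90 r}{8} = - \frac{1}{4} + \left(\frac{35}{8} - \frac{45 r}{4} + \frac{r^{2}}{8}\right) = \frac{33}{8} - \frac{45 r}{4} + \frac{r^{2}}{8}$)
$\frac{1}{h{\left(-35 \right)} + b} = \frac{1}{\left(\frac{33}{8} - - \frac{1575}{4} + \frac{\left(-35\right)^{2}}{8}\right) - 132} = \frac{1}{\left(\frac{33}{8} + \frac{1575}{4} + \frac{1}{8} \cdot 1225\right) - 132} = \frac{1}{\left(\frac{33}{8} + \frac{1575}{4} + \frac{1225}{8}\right) - 132} = \frac{1}{551 - 132} = \frac{1}{419}$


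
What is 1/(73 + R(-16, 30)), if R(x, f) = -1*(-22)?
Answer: 1/95 ≈ 0.010526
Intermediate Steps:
R(x, f) = 22
1/(73 + R(-16, 30)) = 1/(73 + 22) = 1/95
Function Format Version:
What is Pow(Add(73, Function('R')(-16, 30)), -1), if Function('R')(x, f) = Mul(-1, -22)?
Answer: Rational(1, 95) ≈ 0.010526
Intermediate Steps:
Function('R')(x, f) = 22
Pow(Add(73, Function('R')(-16, 30)), -1) = Pow(Add(73, 22), -1) = Pow(95, -1) = Rational(1, 95)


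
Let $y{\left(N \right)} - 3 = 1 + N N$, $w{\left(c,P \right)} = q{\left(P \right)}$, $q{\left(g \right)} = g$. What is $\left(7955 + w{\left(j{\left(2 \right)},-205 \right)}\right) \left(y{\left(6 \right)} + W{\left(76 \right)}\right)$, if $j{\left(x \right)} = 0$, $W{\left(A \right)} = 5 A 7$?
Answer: $20925000$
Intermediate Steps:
$W{\left(A \right)} = 35 A$
$w{\left(c,P \right)} = P$
$y{\left(N \right)} = 4 + N^{2}$ ($y{\left(N \right)} = 3 + \left(1 + N N\right) = 3 + \left(1 + N^{2}\right) = 4 + N^{2}$)
$\left(7955 + w{\left(j{\left(2 \right)},-205 \right)}\right) \left(y{\left(6 \right)} + W{\left(76 \right)}\right) = \left(7955 - 205\right) \left(\left(4 + 6^{2}\right) + 35 \cdot 76\right) = 7750 \left(\left(4 + 36\right) + 2660\right) = 7750 \left(40 + 2660\right) = 7750 \cdot 2700 = 20925000$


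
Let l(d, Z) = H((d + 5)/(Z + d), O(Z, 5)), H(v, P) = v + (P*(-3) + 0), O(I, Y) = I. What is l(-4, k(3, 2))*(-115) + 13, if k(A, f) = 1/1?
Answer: 1189/3 ≈ 396.33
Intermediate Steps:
k(A, f) = 1
H(v, P) = v - 3*P (H(v, P) = v + (-3*P + 0) = v - 3*P)
l(d, Z) = -3*Z + (5 + d)/(Z + d) (l(d, Z) = (d + 5)/(Z + d) - 3*Z = (5 + d)/(Z + d) - 3*Z = -3*Z + (5 + d)/(Z + d))
l(-4, k(3, 2))*(-115) + 13 = ((5 - 4 - 3*1*(1 - 4))/(1 - 4))*(-115) + 13 = ((5 - 4 - 3*1*(-3))/(-3))*(-115) + 13 = -(5 - 4 + 9)/3*(-115) + 13 = -⅓*10*(-115) + 13 = -10/3*(-115) + 13 = 1150/3 + 13 = 1189/3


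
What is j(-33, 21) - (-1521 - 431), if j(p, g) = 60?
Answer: 2012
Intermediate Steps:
j(-33, 21) - (-1521 - 431) = 60 - (-1521 - 431) = 60 - 1*(-1952) = 60 + 1952 = 2012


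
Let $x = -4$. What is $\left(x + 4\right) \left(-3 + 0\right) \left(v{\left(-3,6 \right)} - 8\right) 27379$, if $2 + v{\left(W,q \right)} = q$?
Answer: $0$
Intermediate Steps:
$v{\left(W,q \right)} = -2 + q$
$\left(x + 4\right) \left(-3 + 0\right) \left(v{\left(-3,6 \right)} - 8\right) 27379 = \left(-4 + 4\right) \left(-3 + 0\right) \left(\left(-2 + 6\right) - 8\right) 27379 = 0 \left(-3\right) \left(4 - 8\right) 27379 = 0 \left(-4\right) 27379 = 0 \cdot 27379 = 0$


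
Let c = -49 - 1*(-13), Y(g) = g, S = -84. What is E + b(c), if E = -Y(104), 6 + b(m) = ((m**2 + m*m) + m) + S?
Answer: 2362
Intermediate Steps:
c = -36 (c = -49 + 13 = -36)
b(m) = -90 + m + 2*m**2 (b(m) = -6 + (((m**2 + m*m) + m) - 84) = -6 + (((m**2 + m**2) + m) - 84) = -6 + ((2*m**2 + m) - 84) = -6 + ((m + 2*m**2) - 84) = -6 + (-84 + m + 2*m**2) = -90 + m + 2*m**2)
E = -104 (E = -1*104 = -104)
E + b(c) = -104 + (-90 - 36 + 2*(-36)**2) = -104 + (-90 - 36 + 2*1296) = -104 + (-90 - 36 + 2592) = -104 + 2466 = 2362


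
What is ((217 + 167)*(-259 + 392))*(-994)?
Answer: -50765568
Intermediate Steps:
((217 + 167)*(-259 + 392))*(-994) = (384*133)*(-994) = 51072*(-994) = -50765568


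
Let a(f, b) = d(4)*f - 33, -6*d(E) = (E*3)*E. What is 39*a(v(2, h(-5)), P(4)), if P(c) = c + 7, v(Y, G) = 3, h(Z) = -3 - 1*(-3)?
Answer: -2223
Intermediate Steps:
h(Z) = 0 (h(Z) = -3 + 3 = 0)
d(E) = -E²/2 (d(E) = -E*3*E/6 = -3*E*E/6 = -E²/2)
P(c) = 7 + c
a(f, b) = -33 - 8*f (a(f, b) = (-½*4²)*f - 33 = (-½*16)*f - 33 = -8*f - 33 = -33 - 8*f)
39*a(v(2, h(-5)), P(4)) = 39*(-33 - 8*3) = 39*(-33 - 24) = 39*(-57) = -2223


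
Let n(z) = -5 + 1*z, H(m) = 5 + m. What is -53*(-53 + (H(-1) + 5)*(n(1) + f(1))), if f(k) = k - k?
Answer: 4717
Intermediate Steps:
n(z) = -5 + z
f(k) = 0
-53*(-53 + (H(-1) + 5)*(n(1) + f(1))) = -53*(-53 + ((5 - 1) + 5)*((-5 + 1) + 0)) = -53*(-53 + (4 + 5)*(-4 + 0)) = -53*(-53 + 9*(-4)) = -53*(-53 - 36) = -53*(-89) = 4717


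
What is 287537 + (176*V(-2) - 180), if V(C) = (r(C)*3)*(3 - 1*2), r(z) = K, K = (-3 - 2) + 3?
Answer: 286301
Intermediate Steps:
K = -2 (K = -5 + 3 = -2)
r(z) = -2
V(C) = -6 (V(C) = (-2*3)*(3 - 1*2) = -6*(3 - 2) = -6*1 = -6)
287537 + (176*V(-2) - 180) = 287537 + (176*(-6) - 180) = 287537 + (-1056 - 180) = 287537 - 1236 = 286301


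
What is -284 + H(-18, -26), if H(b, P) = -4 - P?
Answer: -262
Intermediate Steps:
-284 + H(-18, -26) = -284 + (-4 - 1*(-26)) = -284 + (-4 + 26) = -284 + 22 = -262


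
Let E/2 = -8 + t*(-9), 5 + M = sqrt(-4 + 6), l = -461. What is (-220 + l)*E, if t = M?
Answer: -50394 + 12258*sqrt(2) ≈ -33059.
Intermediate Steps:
M = -5 + sqrt(2) (M = -5 + sqrt(-4 + 6) = -5 + sqrt(2) ≈ -3.5858)
t = -5 + sqrt(2) ≈ -3.5858
E = 74 - 18*sqrt(2) (E = 2*(-8 + (-5 + sqrt(2))*(-9)) = 2*(-8 + (45 - 9*sqrt(2))) = 2*(37 - 9*sqrt(2)) = 74 - 18*sqrt(2) ≈ 48.544)
(-220 + l)*E = (-220 - 461)*(74 - 18*sqrt(2)) = -681*(74 - 18*sqrt(2)) = -50394 + 12258*sqrt(2)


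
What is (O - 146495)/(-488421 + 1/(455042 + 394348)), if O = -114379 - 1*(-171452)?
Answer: 75954152580/414859913189 ≈ 0.18308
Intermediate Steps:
O = 57073 (O = -114379 + 171452 = 57073)
(O - 146495)/(-488421 + 1/(455042 + 394348)) = (57073 - 146495)/(-488421 + 1/(455042 + 394348)) = -89422/(-488421 + 1/849390) = -89422/(-414859913189/849390) = -89422*(-849390/414859913189) = 75954152580/414859913189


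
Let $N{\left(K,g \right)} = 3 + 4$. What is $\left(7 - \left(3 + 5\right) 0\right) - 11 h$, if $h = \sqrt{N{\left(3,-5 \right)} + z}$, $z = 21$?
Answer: $7 - 22 \sqrt{7} \approx -51.207$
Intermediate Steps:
$N{\left(K,g \right)} = 7$
$h = 2 \sqrt{7}$ ($h = \sqrt{7 + 21} = \sqrt{28} = 2 \sqrt{7} \approx 5.2915$)
$\left(7 - \left(3 + 5\right) 0\right) - 11 h = \left(7 - \left(3 + 5\right) 0\right) - 11 \cdot 2 \sqrt{7} = \left(7 - 8 \cdot 0\right) - 22 \sqrt{7} = \left(7 - 0\right) - 22 \sqrt{7} = \left(7 + 0\right) - 22 \sqrt{7} = 7 - 22 \sqrt{7}$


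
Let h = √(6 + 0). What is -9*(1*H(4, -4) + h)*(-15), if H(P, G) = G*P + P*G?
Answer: -4320 + 135*√6 ≈ -3989.3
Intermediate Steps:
h = √6 ≈ 2.4495
H(P, G) = 2*G*P (H(P, G) = G*P + G*P = 2*G*P)
-9*(1*H(4, -4) + h)*(-15) = -9*(1*(2*(-4)*4) + √6)*(-15) = -9*(1*(-32) + √6)*(-15) = -9*(-32 + √6)*(-15) = (288 - 9*√6)*(-15) = -4320 + 135*√6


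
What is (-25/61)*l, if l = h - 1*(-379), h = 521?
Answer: -22500/61 ≈ -368.85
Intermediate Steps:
l = 900 (l = 521 - 1*(-379) = 521 + 379 = 900)
(-25/61)*l = -25/61*900 = -22500/61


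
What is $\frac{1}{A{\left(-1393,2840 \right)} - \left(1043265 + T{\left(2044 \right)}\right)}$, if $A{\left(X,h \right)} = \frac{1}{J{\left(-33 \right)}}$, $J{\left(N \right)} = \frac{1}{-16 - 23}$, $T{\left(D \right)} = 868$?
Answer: $- \frac{1}{1044172} \approx -9.577 \cdot 10^{-7}$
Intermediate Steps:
$J{\left(N \right)} = - \frac{1}{39}$ ($J{\left(N \right)} = \frac{1}{-39} = - \frac{1}{39}$)
$A{\left(X,h \right)} = -39$ ($A{\left(X,h \right)} = \frac{1}{- \frac{1}{39}} = -39$)
$\frac{1}{A{\left(-1393,2840 \right)} - \left(1043265 + T{\left(2044 \right)}\right)} = \frac{1}{-39 - 1044133} = \frac{1}{-1044172} = - \frac{1}{1044172}$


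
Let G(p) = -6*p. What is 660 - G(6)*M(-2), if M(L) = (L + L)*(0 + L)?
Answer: 948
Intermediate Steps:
M(L) = 2*L² (M(L) = (2*L)*L = 2*L²)
660 - G(6)*M(-2) = 660 - (-6*6)*2*(-2)² = 660 - (-36)*2*4 = 660 - (-36)*8 = 660 - 1*(-288) = 660 + 288 = 948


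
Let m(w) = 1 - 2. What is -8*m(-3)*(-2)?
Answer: -16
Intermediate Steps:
m(w) = -1
-8*m(-3)*(-2) = -8*(-1)*(-2) = 8*(-2) = -16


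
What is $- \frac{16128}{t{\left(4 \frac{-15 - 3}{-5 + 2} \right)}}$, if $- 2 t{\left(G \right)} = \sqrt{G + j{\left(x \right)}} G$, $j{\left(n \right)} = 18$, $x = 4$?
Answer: $32 \sqrt{42} \approx 207.38$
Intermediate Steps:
$t{\left(G \right)} = - \frac{G \sqrt{18 + G}}{2}$ ($t{\left(G \right)} = - \frac{\sqrt{G + 18} G}{2} = - \frac{\sqrt{18 + G} G}{2} = - \frac{G \sqrt{18 + G}}{2}$)
$- \frac{16128}{t{\left(4 \frac{-15 - 3}{-5 + 2} \right)}} = - \frac{16128}{\left(- \frac{1}{2}\right) 4 \frac{-15 - 3}{-5 + 2} \sqrt{18 + 4 \frac{-15 - 3}{-5 + 2}}} = - \frac{16128}{\left(- \frac{1}{2}\right) 4 \left(- \frac{18}{-3}\right) \sqrt{18 + 4 \left(- \frac{18}{-3}\right)}} = - \frac{16128}{\left(- \frac{1}{2}\right) 4 \left(\left(-18\right) \left(- \frac{1}{3}\right)\right) \sqrt{18 + 4 \left(\left(-18\right) \left(- \frac{1}{3}\right)\right)}} = - \frac{16128}{\left(- \frac{1}{2}\right) 4 \cdot 6 \sqrt{18 + 4 \cdot 6}} = - \frac{16128}{\left(- \frac{1}{2}\right) 24 \sqrt{18 + 24}} = - \frac{16128}{\left(- \frac{1}{2}\right) 24 \sqrt{42}} = - \frac{16128}{\left(-12\right) \sqrt{42}} = - 16128 \left(- \frac{\sqrt{42}}{504}\right) = 32 \sqrt{42}$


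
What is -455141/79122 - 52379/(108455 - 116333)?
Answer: 15520290/17314531 ≈ 0.89637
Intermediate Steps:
-455141/79122 - 52379/(108455 - 116333) = -455141*1/79122 - 52379/(-7878) = -455141/79122 - 52379*(-1/7878) = -455141/79122 + 52379/7878 = 15520290/17314531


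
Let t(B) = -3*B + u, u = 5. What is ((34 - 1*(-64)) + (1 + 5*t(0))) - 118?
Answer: 6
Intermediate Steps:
t(B) = 5 - 3*B (t(B) = -3*B + 5 = 5 - 3*B)
((34 - 1*(-64)) + (1 + 5*t(0))) - 118 = ((34 - 1*(-64)) + (1 + 5*(5 - 3*0))) - 118 = ((34 + 64) + (1 + 5*(5 + 0))) - 118 = (98 + (1 + 5*5)) - 118 = (98 + (1 + 25)) - 118 = (98 + 26) - 118 = 124 - 118 = 6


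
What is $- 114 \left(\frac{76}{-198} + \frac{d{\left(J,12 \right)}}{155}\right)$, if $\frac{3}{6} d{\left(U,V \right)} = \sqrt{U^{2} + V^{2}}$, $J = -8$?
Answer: $\frac{1444}{33} - \frac{912 \sqrt{13}}{155} \approx 22.543$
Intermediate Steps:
$d{\left(U,V \right)} = 2 \sqrt{U^{2} + V^{2}}$
$- 114 \left(\frac{76}{-198} + \frac{d{\left(J,12 \right)}}{155}\right) = - 114 \left(\frac{76}{-198} + \frac{2 \sqrt{\left(-8\right)^{2} + 12^{2}}}{155}\right) = - 114 \left(76 \left(- \frac{1}{198}\right) + 2 \sqrt{64 + 144} \cdot \frac{1}{155}\right) = - 114 \left(- \frac{38}{99} + 2 \sqrt{208} \cdot \frac{1}{155}\right) = - 114 \left(- \frac{38}{99} + 2 \cdot 4 \sqrt{13} \cdot \frac{1}{155}\right) = - 114 \left(- \frac{38}{99} + 8 \sqrt{13} \cdot \frac{1}{155}\right) = - 114 \left(- \frac{38}{99} + \frac{8 \sqrt{13}}{155}\right) = \frac{1444}{33} - \frac{912 \sqrt{13}}{155}$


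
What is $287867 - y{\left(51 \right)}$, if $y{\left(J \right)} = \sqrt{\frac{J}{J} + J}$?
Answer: $287867 - 2 \sqrt{13} \approx 2.8786 \cdot 10^{5}$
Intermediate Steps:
$y{\left(J \right)} = \sqrt{1 + J}$
$287867 - y{\left(51 \right)} = 287867 - \sqrt{1 + 51} = 287867 - \sqrt{52} = 287867 - 2 \sqrt{13}$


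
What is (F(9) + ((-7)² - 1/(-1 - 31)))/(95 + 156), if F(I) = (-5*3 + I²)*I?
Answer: 20577/8032 ≈ 2.5619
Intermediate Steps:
F(I) = I*(-15 + I²) (F(I) = (-15 + I²)*I = I*(-15 + I²))
(F(9) + ((-7)² - 1/(-1 - 31)))/(95 + 156) = (9*(-15 + 9²) + ((-7)² - 1/(-1 - 31)))/(95 + 156) = (9*(-15 + 81) + (49 - 1/(-32)))/251 = (9*66 + (49 - 1*(-1/32)))*(1/251) = (594 + (49 + 1/32))*(1/251) = (594 + 1569/32)*(1/251) = (20577/32)*(1/251) = 20577/8032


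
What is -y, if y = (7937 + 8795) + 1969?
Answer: -18701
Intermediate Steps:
y = 18701 (y = 16732 + 1969 = 18701)
-y = -1*18701 = -18701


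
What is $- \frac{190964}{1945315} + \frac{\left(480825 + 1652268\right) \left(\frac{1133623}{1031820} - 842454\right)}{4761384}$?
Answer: $- \frac{240468476528933591801809}{637141401357456480} \approx -3.7742 \cdot 10^{5}$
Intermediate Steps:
$- \frac{190964}{1945315} + \frac{\left(480825 + 1652268\right) \left(\frac{1133623}{1031820} - 842454\right)}{4761384} = \left(-190964\right) \frac{1}{1945315} + 2133093 \left(1133623 \cdot \frac{1}{1031820} - 842454\right) \frac{1}{4761384} = - \frac{190964}{1945315} + 2133093 \left(\frac{1133623}{1031820} - 842454\right) \frac{1}{4761384} = - \frac{190964}{1945315} + 2133093 \left(- \frac{869259752657}{1031820}\right) \frac{1}{4761384} = - \frac{190964}{1945315} - \frac{618070631191459367}{1637630412960} = - \frac{240468476528933591801809}{637141401357456480}$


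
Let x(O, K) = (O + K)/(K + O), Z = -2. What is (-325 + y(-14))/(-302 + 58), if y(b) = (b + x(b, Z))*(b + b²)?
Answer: 2691/244 ≈ 11.029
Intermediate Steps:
x(O, K) = 1 (x(O, K) = (K + O)/(K + O) = 1)
y(b) = (1 + b)*(b + b²) (y(b) = (b + 1)*(b + b²) = (1 + b)*(b + b²))
(-325 + y(-14))/(-302 + 58) = (-325 - 14*(1 + (-14)² + 2*(-14)))/(-302 + 58) = (-325 - 14*(1 + 196 - 28))/(-244) = (-325 - 14*169)*(-1/244) = (-325 - 2366)*(-1/244) = -2691*(-1/244) = 2691/244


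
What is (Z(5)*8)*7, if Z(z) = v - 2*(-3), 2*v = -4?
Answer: 224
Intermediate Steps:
v = -2 (v = (½)*(-4) = -2)
Z(z) = 4 (Z(z) = -2 - 2*(-3) = -2 + 6 = 4)
(Z(5)*8)*7 = (4*8)*7 = 32*7 = 224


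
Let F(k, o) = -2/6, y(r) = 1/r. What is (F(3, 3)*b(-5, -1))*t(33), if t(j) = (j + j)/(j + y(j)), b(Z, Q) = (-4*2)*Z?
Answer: -2904/109 ≈ -26.642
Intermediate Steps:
F(k, o) = -⅓ (F(k, o) = -2*⅙ = -⅓)
b(Z, Q) = -8*Z
t(j) = 2*j/(j + 1/j) (t(j) = (j + j)/(j + 1/j) = (2*j)/(j + 1/j) = 2*j/(j + 1/j))
(F(3, 3)*b(-5, -1))*t(33) = (-(-8)*(-5)/3)*(2*33²/(1 + 33²)) = (-⅓*40)*(2*1089/(1 + 1089)) = -80*1089/(3*1090) = -40/3*1089/545 = -2904/109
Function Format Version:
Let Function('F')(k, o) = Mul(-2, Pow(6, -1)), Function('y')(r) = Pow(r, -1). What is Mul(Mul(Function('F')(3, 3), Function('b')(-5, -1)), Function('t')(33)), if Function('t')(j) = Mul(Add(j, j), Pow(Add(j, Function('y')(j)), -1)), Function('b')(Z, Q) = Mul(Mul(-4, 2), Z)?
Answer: Rational(-2904, 109) ≈ -26.642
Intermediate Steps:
Function('F')(k, o) = Rational(-1, 3) (Function('F')(k, o) = Mul(-2, Rational(1, 6)) = Rational(-1, 3))
Function('b')(Z, Q) = Mul(-8, Z)
Function('t')(j) = Mul(2, j, Pow(Add(j, Pow(j, -1)), -1)) (Function('t')(j) = Mul(Add(j, j), Pow(Add(j, Pow(j, -1)), -1)) = Mul(Mul(2, j), Pow(Add(j, Pow(j, -1)), -1)) = Mul(2, j, Pow(Add(j, Pow(j, -1)), -1)))
Mul(Mul(Function('F')(3, 3), Function('b')(-5, -1)), Function('t')(33)) = Mul(Mul(Rational(-1, 3), Mul(-8, -5)), Mul(2, Pow(33, 2), Pow(Add(1, Pow(33, 2)), -1))) = Mul(Mul(Rational(-1, 3), 40), Mul(2, 1089, Pow(Add(1, 1089), -1))) = Mul(Rational(-40, 3), Mul(2, 1089, Pow(1090, -1))) = Mul(Rational(-40, 3), Mul(2, 1089, Rational(1, 1090))) = Mul(Rational(-40, 3), Rational(1089, 545)) = Rational(-2904, 109)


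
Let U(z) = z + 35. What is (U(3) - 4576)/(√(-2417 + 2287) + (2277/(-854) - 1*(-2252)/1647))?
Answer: 842243724/18816001 + 648407592*I*√130/18816001 ≈ 44.762 + 392.91*I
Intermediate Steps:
U(z) = 35 + z
(U(3) - 4576)/(√(-2417 + 2287) + (2277/(-854) - 1*(-2252)/1647)) = ((35 + 3) - 4576)/(√(-2417 + 2287) + (2277/(-854) - 1*(-2252)/1647)) = (38 - 4576)/(√(-130) + (2277*(-1/854) + 2252*(1/1647))) = -4538/(I*√130 + (-2277/854 + 2252/1647)) = -4538/(I*√130 - 491/378) = -4538/(-491/378 + I*√130)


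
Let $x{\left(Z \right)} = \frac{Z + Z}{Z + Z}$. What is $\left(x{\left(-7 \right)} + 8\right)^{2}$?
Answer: $81$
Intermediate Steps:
$x{\left(Z \right)} = 1$ ($x{\left(Z \right)} = \frac{2 Z}{2 Z} = 2 Z \frac{1}{2 Z} = 1$)
$\left(x{\left(-7 \right)} + 8\right)^{2} = \left(1 + 8\right)^{2} = 9^{2} = 81$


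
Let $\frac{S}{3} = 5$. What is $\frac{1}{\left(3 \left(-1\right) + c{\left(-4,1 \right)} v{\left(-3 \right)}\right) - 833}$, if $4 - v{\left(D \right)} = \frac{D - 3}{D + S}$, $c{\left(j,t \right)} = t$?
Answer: $- \frac{2}{1663} \approx -0.0012026$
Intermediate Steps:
$S = 15$ ($S = 3 \cdot 5 = 15$)
$v{\left(D \right)} = 4 - \frac{-3 + D}{15 + D}$ ($v{\left(D \right)} = 4 - \frac{D - 3}{D + 15} = 4 - \frac{-3 + D}{15 + D}$)
$\frac{1}{\left(3 \left(-1\right) + c{\left(-4,1 \right)} v{\left(-3 \right)}\right) - 833} = \frac{1}{\left(3 \left(-1\right) + 1 \frac{3 \left(21 - 3\right)}{15 - 3}\right) - 833} = \frac{1}{\left(-3 + 1 \cdot 3 \cdot \frac{1}{12} \cdot 18\right) - 833} = \frac{1}{\left(-3 + 1 \cdot \frac{9}{2}\right) - 833} = \frac{1}{\left(-3 + \frac{9}{2}\right) - 833} = \frac{1}{\frac{3}{2} - 833} = \frac{1}{- \frac{1663}{2}} = - \frac{2}{1663}$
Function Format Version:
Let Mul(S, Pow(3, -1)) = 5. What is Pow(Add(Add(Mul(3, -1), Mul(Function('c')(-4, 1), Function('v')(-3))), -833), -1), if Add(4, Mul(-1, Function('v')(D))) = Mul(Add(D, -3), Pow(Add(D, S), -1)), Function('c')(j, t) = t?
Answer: Rational(-2, 1663) ≈ -0.0012026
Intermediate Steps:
S = 15 (S = Mul(3, 5) = 15)
Function('v')(D) = Add(4, Mul(-1, Pow(Add(15, D), -1), Add(-3, D))) (Function('v')(D) = Add(4, Mul(-1, Mul(Add(D, -3), Pow(Add(D, 15), -1)))) = Add(4, Mul(-1, Mul(Add(-3, D), Pow(Add(15, D), -1)))) = Add(4, Mul(-1, Mul(Pow(Add(15, D), -1), Add(-3, D)))) = Add(4, Mul(-1, Pow(Add(15, D), -1), Add(-3, D))))
Pow(Add(Add(Mul(3, -1), Mul(Function('c')(-4, 1), Function('v')(-3))), -833), -1) = Pow(Add(Add(Mul(3, -1), Mul(1, Mul(3, Pow(Add(15, -3), -1), Add(21, -3)))), -833), -1) = Pow(Add(Add(-3, Mul(1, Mul(3, Pow(12, -1), 18))), -833), -1) = Pow(Add(Add(-3, Mul(1, Mul(3, Rational(1, 12), 18))), -833), -1) = Pow(Add(Add(-3, Mul(1, Rational(9, 2))), -833), -1) = Pow(Add(Add(-3, Rational(9, 2)), -833), -1) = Pow(Add(Rational(3, 2), -833), -1) = Pow(Rational(-1663, 2), -1) = Rational(-2, 1663)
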